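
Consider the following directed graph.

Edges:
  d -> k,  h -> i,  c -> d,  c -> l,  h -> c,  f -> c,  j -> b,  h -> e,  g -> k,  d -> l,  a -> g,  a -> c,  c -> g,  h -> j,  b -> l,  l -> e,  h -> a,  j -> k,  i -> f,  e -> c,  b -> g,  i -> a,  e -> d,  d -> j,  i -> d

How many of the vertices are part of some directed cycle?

6

A vertex is on a directed cycle iff it belongs to a strongly connected component of size ≥ 2 (or has a self-loop).
The vertices on cycles are {b, c, d, e, j, l} — 6 in total.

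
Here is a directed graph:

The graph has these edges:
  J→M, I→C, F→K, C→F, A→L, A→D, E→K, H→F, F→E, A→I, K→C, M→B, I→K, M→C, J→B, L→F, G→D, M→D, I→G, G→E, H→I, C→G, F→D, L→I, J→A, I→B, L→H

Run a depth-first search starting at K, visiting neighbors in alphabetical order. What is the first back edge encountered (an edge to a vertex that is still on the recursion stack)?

E->K

DFS from K (visiting neighbors in alphabetical order); mark gray on enter, black on exit:
K gray
  C gray
    F gray
      D gray
      D black
      E gray
        E→K: K is gray → back edge
First back edge: E → K.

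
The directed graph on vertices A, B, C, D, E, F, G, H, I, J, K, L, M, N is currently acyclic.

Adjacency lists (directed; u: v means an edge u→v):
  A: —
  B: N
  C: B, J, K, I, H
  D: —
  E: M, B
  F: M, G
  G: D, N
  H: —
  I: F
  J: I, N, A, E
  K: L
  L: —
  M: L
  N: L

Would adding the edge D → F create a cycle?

Yes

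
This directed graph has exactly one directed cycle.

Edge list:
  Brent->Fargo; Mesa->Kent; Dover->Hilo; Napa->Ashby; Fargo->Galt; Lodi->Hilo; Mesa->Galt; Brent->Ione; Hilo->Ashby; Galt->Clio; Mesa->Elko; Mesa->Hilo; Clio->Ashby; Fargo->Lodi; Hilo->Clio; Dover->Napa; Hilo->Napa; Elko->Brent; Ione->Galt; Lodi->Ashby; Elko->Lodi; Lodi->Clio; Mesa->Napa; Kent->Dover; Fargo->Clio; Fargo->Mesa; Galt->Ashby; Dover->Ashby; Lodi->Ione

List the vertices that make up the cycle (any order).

DFS with gray/black marking from Elko:
Elko gray
  Brent gray
    Fargo gray
      Mesa gray
        Kent gray
          Dover gray
            Napa gray
              Ashby gray
              Ashby black
            Napa black
            Hilo gray
              Clio gray
                Clio→Ashby: Ashby black — skip
              Clio black
              Hilo→Napa: Napa black — skip
              Hilo→Ashby: Ashby black — skip
            Hilo black
            Dover→Ashby: Ashby black — skip
          Dover black
        Kent black
        Galt gray
          Galt→Ashby: Ashby black — skip
          Galt→Clio: Clio black — skip
        Galt black
        Mesa→Hilo: Hilo black — skip
        Mesa→Napa: Napa black — skip
        Mesa→Elko: Elko is gray → back edge
Back edge closes the cycle Elko → Brent → Fargo → Mesa → Elko; its vertices are {Elko, Mesa, Brent, Fargo}.

Elko, Mesa, Brent, Fargo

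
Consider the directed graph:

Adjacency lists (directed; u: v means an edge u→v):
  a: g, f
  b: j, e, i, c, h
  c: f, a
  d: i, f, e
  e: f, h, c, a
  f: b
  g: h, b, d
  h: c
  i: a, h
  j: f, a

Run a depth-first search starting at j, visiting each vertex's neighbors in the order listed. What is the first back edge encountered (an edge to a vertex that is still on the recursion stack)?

DFS from j (visiting each vertex's neighbors in the order listed); mark gray on enter, black on exit:
j gray
  f gray
    b gray
      b→j: j is gray → back edge
First back edge: b → j.

b→j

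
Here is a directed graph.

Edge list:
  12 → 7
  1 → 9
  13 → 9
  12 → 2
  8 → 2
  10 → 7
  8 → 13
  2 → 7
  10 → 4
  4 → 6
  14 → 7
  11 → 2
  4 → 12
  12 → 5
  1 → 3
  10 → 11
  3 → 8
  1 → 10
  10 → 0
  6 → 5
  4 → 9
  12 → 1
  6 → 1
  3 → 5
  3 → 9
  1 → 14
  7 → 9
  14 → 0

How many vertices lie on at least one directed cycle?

5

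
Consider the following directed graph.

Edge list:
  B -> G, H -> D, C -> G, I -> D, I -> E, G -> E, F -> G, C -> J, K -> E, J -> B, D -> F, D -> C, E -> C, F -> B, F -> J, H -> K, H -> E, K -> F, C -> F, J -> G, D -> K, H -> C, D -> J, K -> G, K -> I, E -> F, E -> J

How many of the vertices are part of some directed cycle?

9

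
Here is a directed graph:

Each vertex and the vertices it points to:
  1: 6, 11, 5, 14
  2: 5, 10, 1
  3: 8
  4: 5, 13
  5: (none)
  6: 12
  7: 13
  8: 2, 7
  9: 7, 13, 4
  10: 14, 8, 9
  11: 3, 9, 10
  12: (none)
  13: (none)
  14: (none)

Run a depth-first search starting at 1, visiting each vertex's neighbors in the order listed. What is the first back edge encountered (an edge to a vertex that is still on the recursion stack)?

DFS from 1 (visiting each vertex's neighbors in the order listed); mark gray on enter, black on exit:
1 gray
  6 gray
    12 gray
    12 black
  6 black
  11 gray
    3 gray
      8 gray
        2 gray
          5 gray
          5 black
          10 gray
            14 gray
            14 black
            10→8: 8 is gray → back edge
First back edge: 10 → 8.

10->8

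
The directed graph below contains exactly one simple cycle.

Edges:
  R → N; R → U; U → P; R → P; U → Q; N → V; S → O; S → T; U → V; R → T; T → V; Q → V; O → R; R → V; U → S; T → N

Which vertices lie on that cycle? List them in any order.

O, R, S, U

DFS with gray/black marking from R:
R gray
  N gray
    V gray
    V black
  N black
  P gray
  P black
  U gray
    U→V: V black — skip
    Q gray
      Q→V: V black — skip
    Q black
    S gray
      T gray
        T→V: V black — skip
        T→N: N black — skip
      T black
      O gray
        O→R: R is gray → back edge
Back edge closes the cycle R → U → S → O → R; its vertices are {O, R, S, U}.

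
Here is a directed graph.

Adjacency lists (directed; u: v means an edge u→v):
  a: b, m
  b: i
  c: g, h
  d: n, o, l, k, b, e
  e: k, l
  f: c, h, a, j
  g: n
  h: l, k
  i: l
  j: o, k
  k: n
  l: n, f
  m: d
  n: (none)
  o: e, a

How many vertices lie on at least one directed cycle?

12

A vertex is on a directed cycle iff it belongs to a strongly connected component of size ≥ 2 (or has a self-loop).
The vertices on cycles are {a, b, c, d, e, f, h, i, j, l, m, o} — 12 in total.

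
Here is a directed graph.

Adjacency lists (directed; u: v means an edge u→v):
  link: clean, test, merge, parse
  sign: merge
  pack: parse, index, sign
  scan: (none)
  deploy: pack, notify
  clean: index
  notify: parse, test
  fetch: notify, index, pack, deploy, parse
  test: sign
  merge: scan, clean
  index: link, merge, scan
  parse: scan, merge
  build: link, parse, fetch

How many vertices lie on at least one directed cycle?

7

A vertex is on a directed cycle iff it belongs to a strongly connected component of size ≥ 2 (or has a self-loop).
The vertices on cycles are {link, sign, test, clean, index, merge, parse} — 7 in total.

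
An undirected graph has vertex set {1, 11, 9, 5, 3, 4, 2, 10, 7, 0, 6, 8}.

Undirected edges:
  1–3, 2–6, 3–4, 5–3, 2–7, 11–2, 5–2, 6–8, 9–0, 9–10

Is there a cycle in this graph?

DFS, tracking each vertex's parent; an edge to a visited non-parent vertex closes a cycle.
Start from 6:
visit 6 (parent –)
  visit 2 (parent 6)
    visit 7 (parent 2)
      7–2: parent, skip
    visit 5 (parent 2)
      5–2: parent, skip
      visit 3 (parent 5)
        3–5: parent, skip
        visit 4 (parent 3)
          4–3: parent, skip
        visit 1 (parent 3)
          1–3: parent, skip
    2–6: parent, skip
    visit 11 (parent 2)
      11–2: parent, skip
  visit 8 (parent 6)
    8–6: parent, skip
visit 9 (parent –)
  visit 10 (parent 9)
    10–9: parent, skip
  visit 0 (parent 9)
    0–9: parent, skip
No non-parent visited neighbor found — the graph is a forest.

No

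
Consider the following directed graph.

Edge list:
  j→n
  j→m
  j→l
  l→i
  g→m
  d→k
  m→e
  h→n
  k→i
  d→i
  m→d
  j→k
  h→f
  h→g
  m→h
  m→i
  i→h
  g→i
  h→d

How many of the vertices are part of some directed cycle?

6

A vertex is on a directed cycle iff it belongs to a strongly connected component of size ≥ 2 (or has a self-loop).
The vertices on cycles are {d, g, h, i, k, m} — 6 in total.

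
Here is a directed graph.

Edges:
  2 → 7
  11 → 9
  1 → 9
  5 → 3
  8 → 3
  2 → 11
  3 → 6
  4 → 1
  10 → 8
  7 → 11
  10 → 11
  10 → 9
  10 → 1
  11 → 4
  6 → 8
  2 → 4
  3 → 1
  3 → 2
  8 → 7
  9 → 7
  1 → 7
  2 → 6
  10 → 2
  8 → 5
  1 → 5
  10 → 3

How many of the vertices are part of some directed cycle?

A vertex is on a directed cycle iff it belongs to a strongly connected component of size ≥ 2 (or has a self-loop).
The vertices on cycles are {1, 2, 3, 4, 5, 6, 7, 8, 9, 11} — 10 in total.

10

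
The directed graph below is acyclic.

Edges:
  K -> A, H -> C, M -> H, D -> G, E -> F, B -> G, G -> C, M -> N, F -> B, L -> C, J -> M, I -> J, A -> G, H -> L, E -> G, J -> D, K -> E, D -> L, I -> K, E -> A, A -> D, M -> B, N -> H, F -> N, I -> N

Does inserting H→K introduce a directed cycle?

Adding H→K creates a cycle iff K can already reach H.
Path from K: K → E → F → N → H.
So K → … → H → K is a cycle.

Yes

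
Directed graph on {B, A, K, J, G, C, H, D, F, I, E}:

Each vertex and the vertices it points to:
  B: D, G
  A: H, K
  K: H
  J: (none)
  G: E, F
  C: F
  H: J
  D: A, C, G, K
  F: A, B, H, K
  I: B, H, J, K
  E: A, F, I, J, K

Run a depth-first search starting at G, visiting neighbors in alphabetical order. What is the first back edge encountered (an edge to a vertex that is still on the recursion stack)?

C→F

DFS from G (visiting neighbors in alphabetical order); mark gray on enter, black on exit:
G gray
  E gray
    A gray
      H gray
        J gray
        J black
      H black
      K gray
        K→H: H black — skip
      K black
    A black
    F gray
      F→A: A black — skip
      B gray
        D gray
          D→A: A black — skip
          C gray
            C→F: F is gray → back edge
First back edge: C → F.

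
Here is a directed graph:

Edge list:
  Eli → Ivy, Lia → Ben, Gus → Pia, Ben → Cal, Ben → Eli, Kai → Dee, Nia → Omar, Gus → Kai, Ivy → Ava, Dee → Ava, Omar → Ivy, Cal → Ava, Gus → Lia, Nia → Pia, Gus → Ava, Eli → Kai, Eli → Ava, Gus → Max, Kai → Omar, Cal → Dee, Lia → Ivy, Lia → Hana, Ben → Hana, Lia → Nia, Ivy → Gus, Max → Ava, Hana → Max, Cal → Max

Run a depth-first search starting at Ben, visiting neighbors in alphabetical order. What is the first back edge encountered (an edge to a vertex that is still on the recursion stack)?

Omar->Ivy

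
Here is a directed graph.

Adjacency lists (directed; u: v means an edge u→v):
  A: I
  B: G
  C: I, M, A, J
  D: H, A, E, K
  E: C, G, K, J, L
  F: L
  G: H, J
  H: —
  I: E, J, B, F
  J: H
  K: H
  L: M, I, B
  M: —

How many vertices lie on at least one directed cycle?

A vertex is on a directed cycle iff it belongs to a strongly connected component of size ≥ 2 (or has a self-loop).
The vertices on cycles are {A, C, E, F, I, L} — 6 in total.

6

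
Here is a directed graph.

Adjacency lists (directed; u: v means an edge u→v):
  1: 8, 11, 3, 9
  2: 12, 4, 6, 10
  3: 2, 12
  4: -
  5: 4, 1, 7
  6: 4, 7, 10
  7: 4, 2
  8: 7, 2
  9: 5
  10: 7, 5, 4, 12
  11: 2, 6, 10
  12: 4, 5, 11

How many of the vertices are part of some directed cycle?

11

A vertex is on a directed cycle iff it belongs to a strongly connected component of size ≥ 2 (or has a self-loop).
The vertices on cycles are {1, 2, 3, 5, 6, 7, 8, 9, 10, 11, 12} — 11 in total.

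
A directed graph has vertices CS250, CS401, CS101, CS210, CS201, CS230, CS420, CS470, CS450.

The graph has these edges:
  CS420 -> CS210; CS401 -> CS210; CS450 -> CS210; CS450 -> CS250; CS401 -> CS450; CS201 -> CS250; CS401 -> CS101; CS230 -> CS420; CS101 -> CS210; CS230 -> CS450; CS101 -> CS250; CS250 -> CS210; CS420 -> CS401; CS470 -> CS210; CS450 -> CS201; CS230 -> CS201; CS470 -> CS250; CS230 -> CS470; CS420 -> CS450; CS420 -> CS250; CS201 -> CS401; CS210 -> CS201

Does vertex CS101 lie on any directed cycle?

Yes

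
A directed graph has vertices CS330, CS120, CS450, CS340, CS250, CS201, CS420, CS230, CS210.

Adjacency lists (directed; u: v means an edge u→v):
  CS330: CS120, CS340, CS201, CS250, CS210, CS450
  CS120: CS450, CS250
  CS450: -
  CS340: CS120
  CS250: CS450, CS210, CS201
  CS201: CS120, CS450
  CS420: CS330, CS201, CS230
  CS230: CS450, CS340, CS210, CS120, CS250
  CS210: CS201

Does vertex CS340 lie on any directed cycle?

No

CS340 lies on a cycle iff there is a path from CS340 back to itself.
Exploring from CS340, it never reaches itself; equivalently, its strongly connected component is a singleton.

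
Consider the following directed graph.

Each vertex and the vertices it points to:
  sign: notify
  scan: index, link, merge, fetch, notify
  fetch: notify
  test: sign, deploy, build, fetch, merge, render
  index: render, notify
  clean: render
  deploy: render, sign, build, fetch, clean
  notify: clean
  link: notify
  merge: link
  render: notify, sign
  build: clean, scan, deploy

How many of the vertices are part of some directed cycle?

A vertex is on a directed cycle iff it belongs to a strongly connected component of size ≥ 2 (or has a self-loop).
The vertices on cycles are {sign, build, clean, deploy, notify, render} — 6 in total.

6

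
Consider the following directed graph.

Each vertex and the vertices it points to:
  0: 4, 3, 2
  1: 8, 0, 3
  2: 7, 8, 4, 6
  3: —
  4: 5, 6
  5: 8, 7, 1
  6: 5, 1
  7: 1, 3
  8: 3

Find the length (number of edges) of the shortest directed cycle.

For each vertex v, BFS finds the shortest path from v back to v.
The shortest such closed walk is 2 → 7 → 1 → 0 → 2, length 4.

4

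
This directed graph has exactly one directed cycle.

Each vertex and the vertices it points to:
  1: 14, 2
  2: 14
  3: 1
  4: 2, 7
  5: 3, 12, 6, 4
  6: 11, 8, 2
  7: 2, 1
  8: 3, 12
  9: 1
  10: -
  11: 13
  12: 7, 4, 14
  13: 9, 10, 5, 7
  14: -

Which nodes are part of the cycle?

5, 6, 11, 13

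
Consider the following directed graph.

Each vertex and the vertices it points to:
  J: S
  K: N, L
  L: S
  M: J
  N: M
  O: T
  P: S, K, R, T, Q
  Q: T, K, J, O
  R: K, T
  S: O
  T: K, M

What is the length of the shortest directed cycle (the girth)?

For each vertex v, BFS finds the shortest path from v back to v.
The shortest such closed walk is K → L → S → O → T → K, length 5.

5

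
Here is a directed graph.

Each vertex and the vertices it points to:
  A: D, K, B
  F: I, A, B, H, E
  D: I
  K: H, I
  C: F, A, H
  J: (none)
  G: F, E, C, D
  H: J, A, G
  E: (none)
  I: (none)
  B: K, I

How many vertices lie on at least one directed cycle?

7

A vertex is on a directed cycle iff it belongs to a strongly connected component of size ≥ 2 (or has a self-loop).
The vertices on cycles are {A, B, C, F, G, H, K} — 7 in total.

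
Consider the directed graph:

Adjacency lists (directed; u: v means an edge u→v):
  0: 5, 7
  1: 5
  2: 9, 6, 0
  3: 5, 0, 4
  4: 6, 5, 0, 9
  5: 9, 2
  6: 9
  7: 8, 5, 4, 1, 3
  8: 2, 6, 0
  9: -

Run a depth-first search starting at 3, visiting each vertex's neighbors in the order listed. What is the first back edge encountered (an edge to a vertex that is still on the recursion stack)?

DFS from 3 (visiting each vertex's neighbors in the order listed); mark gray on enter, black on exit:
3 gray
  5 gray
    9 gray
    9 black
    2 gray
      2→9: 9 black — skip
      6 gray
        6→9: 9 black — skip
      6 black
      0 gray
        0→5: 5 is gray → back edge
First back edge: 0 → 5.

0->5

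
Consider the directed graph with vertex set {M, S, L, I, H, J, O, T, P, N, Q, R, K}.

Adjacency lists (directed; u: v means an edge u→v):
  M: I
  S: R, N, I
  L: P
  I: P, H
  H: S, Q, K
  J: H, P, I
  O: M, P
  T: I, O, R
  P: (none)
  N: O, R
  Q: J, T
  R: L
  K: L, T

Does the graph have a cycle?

Yes

DFS with white/gray/black marking, starting from J:
J gray
  H gray
    S gray
      R gray
        L gray
          P gray
          P black
        L black
      R black
      N gray
        O gray
          M gray
            I gray
              I→P: P black — skip
              I→H: H is gray → back edge
Back edge found, so a cycle exists: H → S → N → O → M → I → H.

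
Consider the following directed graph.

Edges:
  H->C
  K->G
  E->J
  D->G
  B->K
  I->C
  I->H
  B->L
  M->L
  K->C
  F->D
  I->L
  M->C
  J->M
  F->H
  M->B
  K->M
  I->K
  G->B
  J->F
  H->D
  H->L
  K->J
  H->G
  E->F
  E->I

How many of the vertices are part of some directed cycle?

8

A vertex is on a directed cycle iff it belongs to a strongly connected component of size ≥ 2 (or has a self-loop).
The vertices on cycles are {B, D, F, G, H, J, K, M} — 8 in total.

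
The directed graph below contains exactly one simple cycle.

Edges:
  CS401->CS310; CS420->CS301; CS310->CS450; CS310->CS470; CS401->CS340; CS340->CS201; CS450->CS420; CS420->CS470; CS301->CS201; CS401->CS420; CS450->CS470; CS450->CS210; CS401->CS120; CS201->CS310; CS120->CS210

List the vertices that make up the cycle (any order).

DFS with gray/black marking from CS310:
CS310 gray
  CS450 gray
    CS210 gray
    CS210 black
    CS470 gray
    CS470 black
    CS420 gray
      CS301 gray
        CS201 gray
          CS201→CS310: CS310 is gray → back edge
Back edge closes the cycle CS310 → CS450 → CS420 → CS301 → CS201 → CS310; its vertices are {CS201, CS301, CS310, CS420, CS450}.

CS201, CS301, CS310, CS420, CS450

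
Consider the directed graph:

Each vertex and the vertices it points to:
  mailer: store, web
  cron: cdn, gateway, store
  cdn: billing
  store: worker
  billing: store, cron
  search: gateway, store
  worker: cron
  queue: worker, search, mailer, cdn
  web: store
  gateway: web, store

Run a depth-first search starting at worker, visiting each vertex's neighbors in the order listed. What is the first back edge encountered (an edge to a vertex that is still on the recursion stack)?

store->worker

DFS from worker (visiting each vertex's neighbors in the order listed); mark gray on enter, black on exit:
worker gray
  cron gray
    cdn gray
      billing gray
        store gray
          store→worker: worker is gray → back edge
First back edge: store → worker.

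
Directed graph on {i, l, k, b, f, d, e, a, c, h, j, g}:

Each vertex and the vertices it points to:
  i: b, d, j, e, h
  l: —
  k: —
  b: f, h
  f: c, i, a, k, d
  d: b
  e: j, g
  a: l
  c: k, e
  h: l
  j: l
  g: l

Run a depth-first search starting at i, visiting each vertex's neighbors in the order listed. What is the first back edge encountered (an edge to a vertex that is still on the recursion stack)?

DFS from i (visiting each vertex's neighbors in the order listed); mark gray on enter, black on exit:
i gray
  b gray
    f gray
      c gray
        k gray
        k black
        e gray
          j gray
            l gray
            l black
          j black
          g gray
            g→l: l black — skip
          g black
        e black
      c black
      f→i: i is gray → back edge
First back edge: f → i.

f->i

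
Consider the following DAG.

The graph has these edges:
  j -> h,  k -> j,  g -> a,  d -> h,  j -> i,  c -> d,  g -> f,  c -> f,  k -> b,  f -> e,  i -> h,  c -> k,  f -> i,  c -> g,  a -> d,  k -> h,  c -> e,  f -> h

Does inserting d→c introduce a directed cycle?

Yes

Adding d→c creates a cycle iff c can already reach d.
Path from c: c → d.
So c → … → d → c is a cycle.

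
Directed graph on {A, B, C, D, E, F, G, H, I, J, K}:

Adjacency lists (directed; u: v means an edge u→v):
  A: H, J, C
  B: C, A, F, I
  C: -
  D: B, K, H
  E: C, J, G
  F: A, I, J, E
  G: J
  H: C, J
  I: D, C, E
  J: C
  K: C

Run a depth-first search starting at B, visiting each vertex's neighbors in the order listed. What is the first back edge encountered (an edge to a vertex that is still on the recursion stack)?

D→B

DFS from B (visiting each vertex's neighbors in the order listed); mark gray on enter, black on exit:
B gray
  C gray
  C black
  A gray
    H gray
      H→C: C black — skip
      J gray
        J→C: C black — skip
      J black
    H black
    A→J: J black — skip
    A→C: C black — skip
  A black
  F gray
    F→A: A black — skip
    I gray
      D gray
        D→B: B is gray → back edge
First back edge: D → B.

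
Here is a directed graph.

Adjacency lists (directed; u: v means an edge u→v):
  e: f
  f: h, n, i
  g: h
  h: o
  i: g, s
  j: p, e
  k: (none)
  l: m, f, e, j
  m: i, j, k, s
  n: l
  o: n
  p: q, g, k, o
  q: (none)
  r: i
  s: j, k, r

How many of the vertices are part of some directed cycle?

A vertex is on a directed cycle iff it belongs to a strongly connected component of size ≥ 2 (or has a self-loop).
The vertices on cycles are {e, f, g, h, i, j, l, m, n, o, p, r, s} — 13 in total.

13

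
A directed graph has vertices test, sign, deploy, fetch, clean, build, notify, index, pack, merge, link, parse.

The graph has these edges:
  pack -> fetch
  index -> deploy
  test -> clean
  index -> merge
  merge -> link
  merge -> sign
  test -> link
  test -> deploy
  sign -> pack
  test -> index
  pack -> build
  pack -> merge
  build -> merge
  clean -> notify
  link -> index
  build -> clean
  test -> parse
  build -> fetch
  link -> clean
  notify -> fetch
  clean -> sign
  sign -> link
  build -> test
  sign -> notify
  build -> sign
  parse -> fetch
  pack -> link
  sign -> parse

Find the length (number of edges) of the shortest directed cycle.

For each vertex v, BFS finds the shortest path from v back to v.
The shortest such closed walk is pack → merge → sign → pack, length 3.

3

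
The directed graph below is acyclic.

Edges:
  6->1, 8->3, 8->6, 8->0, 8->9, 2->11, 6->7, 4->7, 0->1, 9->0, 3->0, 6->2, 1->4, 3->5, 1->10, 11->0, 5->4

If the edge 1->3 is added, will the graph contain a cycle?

Adding 1→3 creates a cycle iff 3 can already reach 1.
Path from 3: 3 → 0 → 1.
So 3 → … → 1 → 3 is a cycle.

Yes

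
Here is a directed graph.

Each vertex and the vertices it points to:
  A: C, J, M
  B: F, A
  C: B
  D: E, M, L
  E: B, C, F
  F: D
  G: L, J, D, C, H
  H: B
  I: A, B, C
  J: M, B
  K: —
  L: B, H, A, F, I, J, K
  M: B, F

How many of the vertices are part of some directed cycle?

11

A vertex is on a directed cycle iff it belongs to a strongly connected component of size ≥ 2 (or has a self-loop).
The vertices on cycles are {A, B, C, D, E, F, H, I, J, L, M} — 11 in total.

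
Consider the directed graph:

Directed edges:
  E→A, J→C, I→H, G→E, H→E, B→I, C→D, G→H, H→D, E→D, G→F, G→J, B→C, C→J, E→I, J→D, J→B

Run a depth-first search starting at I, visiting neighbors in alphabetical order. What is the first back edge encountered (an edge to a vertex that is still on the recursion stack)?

E→I

DFS from I (visiting neighbors in alphabetical order); mark gray on enter, black on exit:
I gray
  H gray
    D gray
    D black
    E gray
      A gray
      A black
      E→D: D black — skip
      E→I: I is gray → back edge
First back edge: E → I.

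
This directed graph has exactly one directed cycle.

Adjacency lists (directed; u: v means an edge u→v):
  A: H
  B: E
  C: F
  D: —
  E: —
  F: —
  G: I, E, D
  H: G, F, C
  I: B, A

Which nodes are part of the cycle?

DFS with gray/black marking from H:
H gray
  G gray
    I gray
      B gray
        E gray
        E black
      B black
      A gray
        A→H: H is gray → back edge
Back edge closes the cycle H → G → I → A → H; its vertices are {A, G, H, I}.

A, G, H, I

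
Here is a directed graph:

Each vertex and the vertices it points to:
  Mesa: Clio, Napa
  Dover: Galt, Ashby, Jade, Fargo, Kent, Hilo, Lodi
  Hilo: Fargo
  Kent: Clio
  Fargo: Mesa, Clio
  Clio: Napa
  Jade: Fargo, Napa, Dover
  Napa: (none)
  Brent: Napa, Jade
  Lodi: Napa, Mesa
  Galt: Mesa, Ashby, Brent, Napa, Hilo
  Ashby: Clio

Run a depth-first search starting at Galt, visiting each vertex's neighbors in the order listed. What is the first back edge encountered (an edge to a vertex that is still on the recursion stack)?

Dover→Galt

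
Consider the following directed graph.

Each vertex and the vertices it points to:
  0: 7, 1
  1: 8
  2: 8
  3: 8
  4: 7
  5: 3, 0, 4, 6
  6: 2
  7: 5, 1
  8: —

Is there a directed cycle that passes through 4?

4 is on a cycle iff 4 can reach itself via ≥1 edge.
4 → 7 → 5 → 4 — yes.

Yes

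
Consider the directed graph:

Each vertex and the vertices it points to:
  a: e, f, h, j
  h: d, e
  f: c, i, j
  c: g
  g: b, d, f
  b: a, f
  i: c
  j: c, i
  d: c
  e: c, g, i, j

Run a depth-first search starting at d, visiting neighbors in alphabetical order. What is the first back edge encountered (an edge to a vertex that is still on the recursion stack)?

e->c

DFS from d (visiting neighbors in alphabetical order); mark gray on enter, black on exit:
d gray
  c gray
    g gray
      b gray
        a gray
          e gray
            e→c: c is gray → back edge
First back edge: e → c.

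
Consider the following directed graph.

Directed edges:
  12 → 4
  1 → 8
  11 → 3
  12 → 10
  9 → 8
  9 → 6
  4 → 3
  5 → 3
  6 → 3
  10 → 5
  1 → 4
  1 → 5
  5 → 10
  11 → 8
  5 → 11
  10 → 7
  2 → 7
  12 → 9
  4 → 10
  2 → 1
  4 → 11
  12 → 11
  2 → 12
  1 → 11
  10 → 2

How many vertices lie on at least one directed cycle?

A vertex is on a directed cycle iff it belongs to a strongly connected component of size ≥ 2 (or has a self-loop).
The vertices on cycles are {1, 2, 4, 5, 10, 12} — 6 in total.

6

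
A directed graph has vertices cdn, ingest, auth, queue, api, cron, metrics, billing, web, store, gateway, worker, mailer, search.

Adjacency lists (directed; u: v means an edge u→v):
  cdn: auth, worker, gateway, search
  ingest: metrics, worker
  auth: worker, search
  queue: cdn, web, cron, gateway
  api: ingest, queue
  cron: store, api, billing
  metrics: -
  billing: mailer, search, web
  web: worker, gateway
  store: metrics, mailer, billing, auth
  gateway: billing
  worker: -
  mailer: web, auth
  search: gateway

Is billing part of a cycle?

billing is on a cycle iff billing can reach itself via ≥1 edge.
billing → search → gateway → billing — yes.

Yes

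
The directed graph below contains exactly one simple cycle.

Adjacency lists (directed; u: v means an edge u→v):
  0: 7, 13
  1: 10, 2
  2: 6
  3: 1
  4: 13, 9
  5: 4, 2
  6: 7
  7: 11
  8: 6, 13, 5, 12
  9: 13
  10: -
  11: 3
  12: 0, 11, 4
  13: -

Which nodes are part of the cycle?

DFS with gray/black marking from 11:
11 gray
  3 gray
    1 gray
      10 gray
      10 black
      2 gray
        6 gray
          7 gray
            7→11: 11 is gray → back edge
Back edge closes the cycle 11 → 3 → 1 → 2 → 6 → 7 → 11; its vertices are {1, 2, 3, 6, 7, 11}.

1, 2, 3, 6, 7, 11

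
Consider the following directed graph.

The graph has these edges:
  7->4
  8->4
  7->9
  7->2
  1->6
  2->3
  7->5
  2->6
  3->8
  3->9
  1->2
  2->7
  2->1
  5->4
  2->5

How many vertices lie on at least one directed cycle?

3

A vertex is on a directed cycle iff it belongs to a strongly connected component of size ≥ 2 (or has a self-loop).
The vertices on cycles are {1, 2, 7} — 3 in total.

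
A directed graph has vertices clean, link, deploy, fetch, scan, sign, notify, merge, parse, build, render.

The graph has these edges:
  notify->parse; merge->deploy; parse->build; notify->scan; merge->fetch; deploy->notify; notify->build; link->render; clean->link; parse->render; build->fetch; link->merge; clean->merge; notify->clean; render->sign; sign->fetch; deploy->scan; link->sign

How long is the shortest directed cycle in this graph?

4

For each vertex v, BFS finds the shortest path from v back to v.
The shortest such closed walk is notify → clean → merge → deploy → notify, length 4.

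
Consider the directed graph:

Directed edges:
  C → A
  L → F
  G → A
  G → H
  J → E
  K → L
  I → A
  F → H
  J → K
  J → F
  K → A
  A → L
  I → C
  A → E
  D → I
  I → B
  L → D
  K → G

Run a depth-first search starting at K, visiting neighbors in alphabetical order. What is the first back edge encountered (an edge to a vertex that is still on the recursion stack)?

DFS from K (visiting neighbors in alphabetical order); mark gray on enter, black on exit:
K gray
  A gray
    E gray
    E black
    L gray
      D gray
        I gray
          I→A: A is gray → back edge
First back edge: I → A.

I->A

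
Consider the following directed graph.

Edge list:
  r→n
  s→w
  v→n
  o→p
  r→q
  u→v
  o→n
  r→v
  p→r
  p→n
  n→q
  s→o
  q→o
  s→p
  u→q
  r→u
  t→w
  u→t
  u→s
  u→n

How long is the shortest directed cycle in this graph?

For each vertex v, BFS finds the shortest path from v back to v.
The shortest such closed walk is q → o → n → q, length 3.

3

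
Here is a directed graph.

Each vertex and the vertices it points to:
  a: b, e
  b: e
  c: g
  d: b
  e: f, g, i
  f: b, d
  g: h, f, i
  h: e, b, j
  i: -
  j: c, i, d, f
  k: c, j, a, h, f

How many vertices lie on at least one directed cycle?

A vertex is on a directed cycle iff it belongs to a strongly connected component of size ≥ 2 (or has a self-loop).
The vertices on cycles are {b, c, d, e, f, g, h, j} — 8 in total.

8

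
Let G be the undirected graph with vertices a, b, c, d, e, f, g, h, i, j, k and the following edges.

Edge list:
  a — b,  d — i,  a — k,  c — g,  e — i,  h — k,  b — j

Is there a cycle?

No

DFS, tracking each vertex's parent; an edge to a visited non-parent vertex closes a cycle.
Start from b:
visit b (parent –)
  visit a (parent b)
    visit k (parent a)
      visit h (parent k)
        h–k: parent, skip
      k–a: parent, skip
    a–b: parent, skip
  visit j (parent b)
    j–b: parent, skip
visit c (parent –)
  visit g (parent c)
    g–c: parent, skip
visit d (parent –)
  visit i (parent d)
    visit e (parent i)
      e–i: parent, skip
    i–d: parent, skip
visit f (parent –)
No non-parent visited neighbor found — the graph is a forest.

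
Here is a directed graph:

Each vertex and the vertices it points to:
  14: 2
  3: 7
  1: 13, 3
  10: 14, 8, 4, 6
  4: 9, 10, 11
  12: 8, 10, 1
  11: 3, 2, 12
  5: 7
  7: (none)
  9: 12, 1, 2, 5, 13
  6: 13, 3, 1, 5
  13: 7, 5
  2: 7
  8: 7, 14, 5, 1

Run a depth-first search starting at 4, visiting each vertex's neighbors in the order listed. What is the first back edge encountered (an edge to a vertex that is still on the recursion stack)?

10→4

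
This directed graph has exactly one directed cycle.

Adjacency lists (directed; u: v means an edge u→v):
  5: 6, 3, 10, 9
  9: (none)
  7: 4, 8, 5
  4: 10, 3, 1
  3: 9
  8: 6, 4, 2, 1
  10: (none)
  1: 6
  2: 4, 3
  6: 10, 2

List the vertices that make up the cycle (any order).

DFS with gray/black marking from 2:
2 gray
  4 gray
    10 gray
    10 black
    3 gray
      9 gray
      9 black
    3 black
    1 gray
      6 gray
        6→10: 10 black — skip
        6→2: 2 is gray → back edge
Back edge closes the cycle 2 → 4 → 1 → 6 → 2; its vertices are {1, 2, 4, 6}.

1, 2, 4, 6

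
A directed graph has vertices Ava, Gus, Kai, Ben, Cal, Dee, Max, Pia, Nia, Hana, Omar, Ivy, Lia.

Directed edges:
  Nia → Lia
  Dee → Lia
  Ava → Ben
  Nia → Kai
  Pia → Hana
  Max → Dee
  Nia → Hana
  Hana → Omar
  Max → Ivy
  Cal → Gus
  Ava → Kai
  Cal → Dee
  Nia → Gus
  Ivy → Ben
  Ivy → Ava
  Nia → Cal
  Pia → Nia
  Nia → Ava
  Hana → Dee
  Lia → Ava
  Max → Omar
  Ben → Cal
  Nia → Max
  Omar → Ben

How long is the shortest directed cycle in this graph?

5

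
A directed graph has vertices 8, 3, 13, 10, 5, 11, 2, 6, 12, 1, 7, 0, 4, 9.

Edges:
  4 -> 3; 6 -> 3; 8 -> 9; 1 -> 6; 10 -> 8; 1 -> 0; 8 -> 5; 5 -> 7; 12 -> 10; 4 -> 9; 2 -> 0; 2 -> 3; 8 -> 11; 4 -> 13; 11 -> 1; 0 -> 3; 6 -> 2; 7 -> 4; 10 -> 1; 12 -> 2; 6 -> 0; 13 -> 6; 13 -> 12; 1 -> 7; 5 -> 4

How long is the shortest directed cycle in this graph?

For each vertex v, BFS finds the shortest path from v back to v.
The shortest such closed walk is 10 → 1 → 7 → 4 → 13 → 12 → 10, length 6.

6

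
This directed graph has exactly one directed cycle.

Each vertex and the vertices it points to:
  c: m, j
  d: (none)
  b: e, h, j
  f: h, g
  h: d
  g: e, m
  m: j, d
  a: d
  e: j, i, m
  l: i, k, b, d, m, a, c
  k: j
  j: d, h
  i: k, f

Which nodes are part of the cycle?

e, f, g, i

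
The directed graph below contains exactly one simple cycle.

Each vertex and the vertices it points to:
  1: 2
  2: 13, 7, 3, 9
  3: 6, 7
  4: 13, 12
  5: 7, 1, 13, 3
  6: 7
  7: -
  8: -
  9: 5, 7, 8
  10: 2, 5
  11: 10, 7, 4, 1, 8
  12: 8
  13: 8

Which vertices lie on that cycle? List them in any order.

1, 2, 5, 9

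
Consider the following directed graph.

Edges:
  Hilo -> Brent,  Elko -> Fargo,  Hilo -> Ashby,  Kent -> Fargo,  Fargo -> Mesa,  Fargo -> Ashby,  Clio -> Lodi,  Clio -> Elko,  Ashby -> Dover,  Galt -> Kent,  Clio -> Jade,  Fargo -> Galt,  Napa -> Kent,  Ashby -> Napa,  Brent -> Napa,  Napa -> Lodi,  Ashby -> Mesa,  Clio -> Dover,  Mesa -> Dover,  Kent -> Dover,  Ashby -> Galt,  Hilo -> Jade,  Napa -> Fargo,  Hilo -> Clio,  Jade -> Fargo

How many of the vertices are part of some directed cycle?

5

A vertex is on a directed cycle iff it belongs to a strongly connected component of size ≥ 2 (or has a self-loop).
The vertices on cycles are {Galt, Kent, Napa, Ashby, Fargo} — 5 in total.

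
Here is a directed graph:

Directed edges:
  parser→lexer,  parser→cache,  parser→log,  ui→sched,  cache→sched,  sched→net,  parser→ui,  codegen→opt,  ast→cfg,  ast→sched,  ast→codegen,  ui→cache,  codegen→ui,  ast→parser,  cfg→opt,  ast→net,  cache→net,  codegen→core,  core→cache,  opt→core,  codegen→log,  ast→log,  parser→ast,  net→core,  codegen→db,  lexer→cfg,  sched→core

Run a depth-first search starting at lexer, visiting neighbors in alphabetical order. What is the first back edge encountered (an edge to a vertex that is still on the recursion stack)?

net→core

DFS from lexer (visiting neighbors in alphabetical order); mark gray on enter, black on exit:
lexer gray
  cfg gray
    opt gray
      core gray
        cache gray
          net gray
            net→core: core is gray → back edge
First back edge: net → core.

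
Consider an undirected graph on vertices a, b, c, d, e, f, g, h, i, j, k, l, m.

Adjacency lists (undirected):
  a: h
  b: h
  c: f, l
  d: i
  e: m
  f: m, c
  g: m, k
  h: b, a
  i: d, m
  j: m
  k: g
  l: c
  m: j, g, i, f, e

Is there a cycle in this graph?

DFS, tracking each vertex's parent; an edge to a visited non-parent vertex closes a cycle.
Start from e:
visit e (parent –)
  visit m (parent e)
    visit j (parent m)
      j–m: parent, skip
    visit g (parent m)
      g–m: parent, skip
      visit k (parent g)
        k–g: parent, skip
    visit i (parent m)
      visit d (parent i)
        d–i: parent, skip
      i–m: parent, skip
    visit f (parent m)
      f–m: parent, skip
      visit c (parent f)
        c–f: parent, skip
        visit l (parent c)
          l–c: parent, skip
    m–e: parent, skip
visit a (parent –)
  visit h (parent a)
    visit b (parent h)
      b–h: parent, skip
    h–a: parent, skip
No non-parent visited neighbor found — the graph is a forest.

No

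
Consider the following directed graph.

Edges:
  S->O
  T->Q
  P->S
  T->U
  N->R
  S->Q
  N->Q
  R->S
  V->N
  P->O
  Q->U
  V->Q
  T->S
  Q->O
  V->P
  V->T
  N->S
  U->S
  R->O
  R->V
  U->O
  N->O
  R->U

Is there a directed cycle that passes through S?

Yes

S is on a cycle iff S can reach itself via ≥1 edge.
S → Q → U → S — yes.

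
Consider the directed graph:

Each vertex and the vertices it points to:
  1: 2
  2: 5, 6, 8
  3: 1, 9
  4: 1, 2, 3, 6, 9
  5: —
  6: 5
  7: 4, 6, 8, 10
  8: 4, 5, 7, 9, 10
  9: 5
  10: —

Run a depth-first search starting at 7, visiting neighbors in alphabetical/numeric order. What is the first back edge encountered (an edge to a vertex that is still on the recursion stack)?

8→4

DFS from 7 (visiting neighbors in alphabetical/numeric order); mark gray on enter, black on exit:
7 gray
  4 gray
    1 gray
      2 gray
        5 gray
        5 black
        6 gray
          6→5: 5 black — skip
        6 black
        8 gray
          8→4: 4 is gray → back edge
First back edge: 8 → 4.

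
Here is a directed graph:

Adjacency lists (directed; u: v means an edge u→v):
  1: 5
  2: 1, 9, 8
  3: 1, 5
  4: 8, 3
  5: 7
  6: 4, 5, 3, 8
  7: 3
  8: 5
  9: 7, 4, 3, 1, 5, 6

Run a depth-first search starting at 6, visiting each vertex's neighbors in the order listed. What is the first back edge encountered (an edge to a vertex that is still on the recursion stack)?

1->5

DFS from 6 (visiting each vertex's neighbors in the order listed); mark gray on enter, black on exit:
6 gray
  4 gray
    8 gray
      5 gray
        7 gray
          3 gray
            1 gray
              1→5: 5 is gray → back edge
First back edge: 1 → 5.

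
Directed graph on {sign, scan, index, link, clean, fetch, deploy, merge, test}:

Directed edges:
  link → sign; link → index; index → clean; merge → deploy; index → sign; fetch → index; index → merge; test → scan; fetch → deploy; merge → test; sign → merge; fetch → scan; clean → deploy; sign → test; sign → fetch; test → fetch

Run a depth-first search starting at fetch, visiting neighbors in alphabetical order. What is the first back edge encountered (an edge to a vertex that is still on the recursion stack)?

DFS from fetch (visiting neighbors in alphabetical order); mark gray on enter, black on exit:
fetch gray
  deploy gray
  deploy black
  index gray
    clean gray
      clean→deploy: deploy black — skip
    clean black
    merge gray
      merge→deploy: deploy black — skip
      test gray
        test→fetch: fetch is gray → back edge
First back edge: test → fetch.

test→fetch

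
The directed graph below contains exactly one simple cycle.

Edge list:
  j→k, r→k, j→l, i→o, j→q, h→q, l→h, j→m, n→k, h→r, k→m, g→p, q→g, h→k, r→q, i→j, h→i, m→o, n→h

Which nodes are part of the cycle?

h, i, j, l

DFS with gray/black marking from h:
h gray
  k gray
    m gray
      o gray
      o black
    m black
  k black
  r gray
    q gray
      g gray
        p gray
        p black
      g black
    q black
    r→k: k black — skip
  r black
  i gray
    j gray
      j→m: m black — skip
      l gray
        l→h: h is gray → back edge
Back edge closes the cycle h → i → j → l → h; its vertices are {h, i, j, l}.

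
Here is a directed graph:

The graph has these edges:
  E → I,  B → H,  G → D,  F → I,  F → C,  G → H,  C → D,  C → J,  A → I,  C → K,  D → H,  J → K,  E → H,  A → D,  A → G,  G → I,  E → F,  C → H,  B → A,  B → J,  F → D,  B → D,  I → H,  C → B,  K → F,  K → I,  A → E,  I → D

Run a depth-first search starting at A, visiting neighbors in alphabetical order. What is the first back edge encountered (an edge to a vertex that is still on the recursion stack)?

DFS from A (visiting neighbors in alphabetical order); mark gray on enter, black on exit:
A gray
  D gray
    H gray
    H black
  D black
  E gray
    F gray
      C gray
        B gray
          B→A: A is gray → back edge
First back edge: B → A.

B->A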